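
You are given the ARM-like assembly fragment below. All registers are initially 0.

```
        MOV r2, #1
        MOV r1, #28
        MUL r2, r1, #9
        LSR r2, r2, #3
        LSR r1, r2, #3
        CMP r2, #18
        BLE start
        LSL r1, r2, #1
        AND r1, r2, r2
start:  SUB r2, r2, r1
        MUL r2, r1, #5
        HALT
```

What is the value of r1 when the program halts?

MOV r2, #1 → r2=1
MOV r1, #28 → r1=28
MUL r2, r1, #9 → r2=28*9=252
LSR r2, r2, #3 → r2=252>>3=31
LSR r1, r2, #3 → r1=31>>3=3
CMP r2, #18  (cmp 31,18)
BLE start: not taken
LSL r1, r2, #1 → r1=31<<1=62
AND r1, r2, r2 → r1=31&31=31
SUB r2, r2, r1 → r2=31-31=0
MUL r2, r1, #5 → r2=31*5=155
halt.

31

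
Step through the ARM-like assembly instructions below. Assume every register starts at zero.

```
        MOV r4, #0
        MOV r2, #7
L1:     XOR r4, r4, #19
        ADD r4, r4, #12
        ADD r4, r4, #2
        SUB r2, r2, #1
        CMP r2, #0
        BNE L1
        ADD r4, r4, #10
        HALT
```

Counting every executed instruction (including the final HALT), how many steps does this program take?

r4=0
r2=7
r4=0^19=19
r4=19+12=31
r4=31+2=33
r2=7-1=6
CMP r2, #0  (cmp 6,0)
BNE L1: taken
r4=33^19=50
r4=50+12=62
r4=62+2=64
r2=6-1=5
CMP r2, #0  (cmp 5,0)
BNE L1: taken
r4=64^19=83
r4=83+12=95
r4=95+2=97
r2=5-1=4
CMP r2, #0  (cmp 4,0)
BNE L1: taken
r4=97^19=114
r4=114+12=126
r4=126+2=128
r2=4-1=3
CMP r2, #0  (cmp 3,0)
BNE L1: taken
r4=128^19=147
r4=147+12=159
r4=159+2=161
r2=3-1=2
CMP r2, #0  (cmp 2,0)
BNE L1: taken
r4=161^19=178
r4=178+12=190
r4=190+2=192
r2=2-1=1
CMP r2, #0  (cmp 1,0)
BNE L1: taken
r4=192^19=211
r4=211+12=223
r4=223+2=225
r2=1-1=0
CMP r2, #0  (cmp 0,0)
BNE L1: not taken
r4=225+10=235
halt.
Total executed instructions: 46.

46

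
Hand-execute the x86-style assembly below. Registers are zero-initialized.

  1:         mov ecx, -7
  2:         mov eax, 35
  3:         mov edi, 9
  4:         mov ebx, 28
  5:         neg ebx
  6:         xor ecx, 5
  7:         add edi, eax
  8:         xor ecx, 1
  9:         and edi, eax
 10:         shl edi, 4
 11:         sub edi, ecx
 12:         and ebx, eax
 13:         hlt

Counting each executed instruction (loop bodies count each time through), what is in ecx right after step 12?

-3

ecx=-7
eax=35
edi=9
ebx=28
ebx=-(28)=-28
ecx=(-7)^5=-4
edi=9+35=44
ecx=(-4)^1=-3
edi=44&35=32
edi=32<<4=512
edi=512-(-3)=515
ebx=(-28)&35=32
After step 12: ecx = -3.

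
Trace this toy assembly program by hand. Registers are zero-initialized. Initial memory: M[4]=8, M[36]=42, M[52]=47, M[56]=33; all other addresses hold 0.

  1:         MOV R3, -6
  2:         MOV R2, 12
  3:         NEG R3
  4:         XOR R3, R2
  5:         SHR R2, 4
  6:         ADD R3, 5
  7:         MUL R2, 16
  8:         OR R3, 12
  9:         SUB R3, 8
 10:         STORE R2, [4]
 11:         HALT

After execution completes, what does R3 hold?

R3=-6
R2=12
R3=-(-6)=6
R3=6^12=10
R2=12>>4=0
R3=10+5=15
R2=0*16=0
R3=15|12=15
R3=15-8=7
STORE R2, [4] → M[4]=0
halt.

7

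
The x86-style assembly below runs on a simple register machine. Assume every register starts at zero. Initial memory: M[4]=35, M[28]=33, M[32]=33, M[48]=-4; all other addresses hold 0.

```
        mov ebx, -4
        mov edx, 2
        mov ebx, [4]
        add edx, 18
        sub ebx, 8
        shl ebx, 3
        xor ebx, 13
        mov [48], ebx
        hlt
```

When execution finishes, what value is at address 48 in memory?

after mov ebx, -4: ebx=-4
after mov edx, 2: edx=2
after mov ebx, [4]: ebx=M[4]=35
after add edx, 18: edx=2+18=20
after sub ebx, 8: ebx=35-8=27
after shl ebx, 3: ebx=27<<3=216
after xor ebx, 13: ebx=216^13=213
mov [48], ebx → M[48]=213
halt.

213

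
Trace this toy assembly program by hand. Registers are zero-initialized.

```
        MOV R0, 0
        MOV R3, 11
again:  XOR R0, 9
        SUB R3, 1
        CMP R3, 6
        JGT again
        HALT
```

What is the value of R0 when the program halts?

9

after MOV R0, 0: R0=0
after MOV R3, 11: R3=11
after XOR R0, 9: R0=0^9=9
after SUB R3, 1: R3=11-1=10
CMP R3, 6  (cmp 10,6)
JGT again: taken
after XOR R0, 9: R0=9^9=0
after SUB R3, 1: R3=10-1=9
CMP R3, 6  (cmp 9,6)
JGT again: taken
after XOR R0, 9: R0=0^9=9
after SUB R3, 1: R3=9-1=8
CMP R3, 6  (cmp 8,6)
JGT again: taken
after XOR R0, 9: R0=9^9=0
after SUB R3, 1: R3=8-1=7
CMP R3, 6  (cmp 7,6)
JGT again: taken
after XOR R0, 9: R0=0^9=9
after SUB R3, 1: R3=7-1=6
CMP R3, 6  (cmp 6,6)
JGT again: not taken
halt.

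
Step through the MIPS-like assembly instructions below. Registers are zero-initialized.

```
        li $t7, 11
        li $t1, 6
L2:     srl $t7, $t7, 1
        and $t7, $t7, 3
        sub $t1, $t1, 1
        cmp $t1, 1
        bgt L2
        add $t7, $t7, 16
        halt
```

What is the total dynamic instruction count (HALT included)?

29

after li $t7, 11: $t7=11
after li $t1, 6: $t1=6
after srl $t7, $t7, 1: $t7=11>>1=5
after and $t7, $t7, 3: $t7=5&3=1
after sub $t1, $t1, 1: $t1=6-1=5
cmp $t1, 1  (cmp 5,1)
bgt L2: taken
after srl $t7, $t7, 1: $t7=1>>1=0
after and $t7, $t7, 3: $t7=0&3=0
after sub $t1, $t1, 1: $t1=5-1=4
cmp $t1, 1  (cmp 4,1)
bgt L2: taken
after srl $t7, $t7, 1: $t7=0>>1=0
after and $t7, $t7, 3: $t7=0&3=0
after sub $t1, $t1, 1: $t1=4-1=3
cmp $t1, 1  (cmp 3,1)
bgt L2: taken
after srl $t7, $t7, 1: $t7=0>>1=0
after and $t7, $t7, 3: $t7=0&3=0
after sub $t1, $t1, 1: $t1=3-1=2
cmp $t1, 1  (cmp 2,1)
bgt L2: taken
after srl $t7, $t7, 1: $t7=0>>1=0
after and $t7, $t7, 3: $t7=0&3=0
after sub $t1, $t1, 1: $t1=2-1=1
cmp $t1, 1  (cmp 1,1)
bgt L2: not taken
after add $t7, $t7, 16: $t7=0+16=16
halt.
Total executed instructions: 29.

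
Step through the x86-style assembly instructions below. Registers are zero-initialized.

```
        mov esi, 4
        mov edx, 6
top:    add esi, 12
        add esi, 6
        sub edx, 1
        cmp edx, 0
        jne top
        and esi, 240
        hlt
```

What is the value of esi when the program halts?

112

after mov esi, 4: esi=4
after mov edx, 6: edx=6
after add esi, 12: esi=4+12=16
after add esi, 6: esi=16+6=22
after sub edx, 1: edx=6-1=5
cmp edx, 0  (cmp 5,0)
jne top: taken
after add esi, 12: esi=22+12=34
after add esi, 6: esi=34+6=40
after sub edx, 1: edx=5-1=4
cmp edx, 0  (cmp 4,0)
jne top: taken
after add esi, 12: esi=40+12=52
after add esi, 6: esi=52+6=58
after sub edx, 1: edx=4-1=3
cmp edx, 0  (cmp 3,0)
jne top: taken
after add esi, 12: esi=58+12=70
after add esi, 6: esi=70+6=76
after sub edx, 1: edx=3-1=2
cmp edx, 0  (cmp 2,0)
jne top: taken
after add esi, 12: esi=76+12=88
after add esi, 6: esi=88+6=94
after sub edx, 1: edx=2-1=1
cmp edx, 0  (cmp 1,0)
jne top: taken
after add esi, 12: esi=94+12=106
after add esi, 6: esi=106+6=112
after sub edx, 1: edx=1-1=0
cmp edx, 0  (cmp 0,0)
jne top: not taken
after and esi, 240: esi=112&240=112
halt.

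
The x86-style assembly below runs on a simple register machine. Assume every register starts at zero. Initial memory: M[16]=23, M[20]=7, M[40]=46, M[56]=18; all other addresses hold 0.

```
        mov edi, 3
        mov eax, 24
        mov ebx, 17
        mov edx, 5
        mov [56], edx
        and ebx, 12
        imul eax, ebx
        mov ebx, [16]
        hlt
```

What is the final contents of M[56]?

after mov edi, 3: edi=3
after mov eax, 24: eax=24
after mov ebx, 17: ebx=17
after mov edx, 5: edx=5
mov [56], edx → M[56]=5
after and ebx, 12: ebx=17&12=0
after imul eax, ebx: eax=24*0=0
after mov ebx, [16]: ebx=M[16]=23
halt.

5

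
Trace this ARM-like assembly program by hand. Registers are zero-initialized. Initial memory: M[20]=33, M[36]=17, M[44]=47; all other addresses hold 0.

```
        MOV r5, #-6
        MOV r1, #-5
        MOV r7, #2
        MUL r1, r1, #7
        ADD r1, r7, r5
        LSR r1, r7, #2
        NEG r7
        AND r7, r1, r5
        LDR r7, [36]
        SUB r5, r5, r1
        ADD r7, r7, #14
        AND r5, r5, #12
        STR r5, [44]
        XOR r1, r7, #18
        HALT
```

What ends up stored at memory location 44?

r5=-6
r1=-5
r7=2
r1=(-5)*7=-35
r1=2+(-6)=-4
r1=2>>2=0
r7=-(2)=-2
r7=0&(-6)=0
r7=M[36]=17
r5=(-6)-0=-6
r7=17+14=31
r5=(-6)&12=8
STR r5, [44] → M[44]=8
r1=31^18=13
halt.

8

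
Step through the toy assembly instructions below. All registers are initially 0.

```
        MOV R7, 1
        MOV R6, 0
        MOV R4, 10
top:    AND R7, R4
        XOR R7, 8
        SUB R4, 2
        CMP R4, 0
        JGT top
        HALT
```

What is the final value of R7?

after MOV R7, 1: R7=1
after MOV R6, 0: R6=0
after MOV R4, 10: R4=10
after AND R7, R4: R7=1&10=0
after XOR R7, 8: R7=0^8=8
after SUB R4, 2: R4=10-2=8
CMP R4, 0  (cmp 8,0)
JGT top: taken
after AND R7, R4: R7=8&8=8
after XOR R7, 8: R7=8^8=0
after SUB R4, 2: R4=8-2=6
CMP R4, 0  (cmp 6,0)
JGT top: taken
after AND R7, R4: R7=0&6=0
after XOR R7, 8: R7=0^8=8
after SUB R4, 2: R4=6-2=4
CMP R4, 0  (cmp 4,0)
JGT top: taken
after AND R7, R4: R7=8&4=0
after XOR R7, 8: R7=0^8=8
after SUB R4, 2: R4=4-2=2
CMP R4, 0  (cmp 2,0)
JGT top: taken
after AND R7, R4: R7=8&2=0
after XOR R7, 8: R7=0^8=8
after SUB R4, 2: R4=2-2=0
CMP R4, 0  (cmp 0,0)
JGT top: not taken
halt.

8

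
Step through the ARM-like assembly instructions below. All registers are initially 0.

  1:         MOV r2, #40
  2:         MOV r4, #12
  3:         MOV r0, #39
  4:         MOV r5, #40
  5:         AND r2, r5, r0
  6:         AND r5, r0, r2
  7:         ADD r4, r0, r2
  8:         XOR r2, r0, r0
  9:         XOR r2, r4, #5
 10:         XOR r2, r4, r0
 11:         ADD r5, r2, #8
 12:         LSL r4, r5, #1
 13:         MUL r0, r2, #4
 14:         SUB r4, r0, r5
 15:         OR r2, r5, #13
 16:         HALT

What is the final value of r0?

384

after MOV r2, #40: r2=40
after MOV r4, #12: r4=12
after MOV r0, #39: r0=39
after MOV r5, #40: r5=40
after AND r2, r5, r0: r2=40&39=32
after AND r5, r0, r2: r5=39&32=32
after ADD r4, r0, r2: r4=39+32=71
after XOR r2, r0, r0: r2=39^39=0
after XOR r2, r4, #5: r2=71^5=66
after XOR r2, r4, r0: r2=71^39=96
after ADD r5, r2, #8: r5=96+8=104
after LSL r4, r5, #1: r4=104<<1=208
after MUL r0, r2, #4: r0=96*4=384
after SUB r4, r0, r5: r4=384-104=280
after OR r2, r5, #13: r2=104|13=109
halt.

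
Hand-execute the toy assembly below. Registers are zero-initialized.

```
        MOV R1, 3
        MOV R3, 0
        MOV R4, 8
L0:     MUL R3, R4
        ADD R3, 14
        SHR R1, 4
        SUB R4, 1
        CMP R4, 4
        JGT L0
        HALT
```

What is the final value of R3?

3444

MOV R1, 3 → R1=3
MOV R3, 0 → R3=0
MOV R4, 8 → R4=8
MUL R3, R4 → R3=0*8=0
ADD R3, 14 → R3=0+14=14
SHR R1, 4 → R1=3>>4=0
SUB R4, 1 → R4=8-1=7
CMP R4, 4  (cmp 7,4)
JGT L0: taken
MUL R3, R4 → R3=14*7=98
ADD R3, 14 → R3=98+14=112
SHR R1, 4 → R1=0>>4=0
SUB R4, 1 → R4=7-1=6
CMP R4, 4  (cmp 6,4)
JGT L0: taken
MUL R3, R4 → R3=112*6=672
ADD R3, 14 → R3=672+14=686
SHR R1, 4 → R1=0>>4=0
SUB R4, 1 → R4=6-1=5
CMP R4, 4  (cmp 5,4)
JGT L0: taken
MUL R3, R4 → R3=686*5=3430
ADD R3, 14 → R3=3430+14=3444
SHR R1, 4 → R1=0>>4=0
SUB R4, 1 → R4=5-1=4
CMP R4, 4  (cmp 4,4)
JGT L0: not taken
halt.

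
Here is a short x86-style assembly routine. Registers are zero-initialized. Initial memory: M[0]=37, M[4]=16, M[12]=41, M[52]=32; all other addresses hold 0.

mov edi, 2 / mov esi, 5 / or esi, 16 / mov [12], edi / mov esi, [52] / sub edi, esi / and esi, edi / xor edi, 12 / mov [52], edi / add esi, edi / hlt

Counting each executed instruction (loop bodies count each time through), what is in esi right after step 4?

mov edi, 2 → edi=2
mov esi, 5 → esi=5
or esi, 16 → esi=5|16=21
mov [12], edi → M[12]=2
After step 4: esi = 21.

21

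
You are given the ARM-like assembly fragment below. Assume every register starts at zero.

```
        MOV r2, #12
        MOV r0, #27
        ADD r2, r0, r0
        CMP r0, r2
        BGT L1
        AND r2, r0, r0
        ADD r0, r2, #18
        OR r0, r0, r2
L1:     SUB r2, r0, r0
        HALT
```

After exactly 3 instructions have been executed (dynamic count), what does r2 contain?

54

MOV r2, #12 → r2=12
MOV r0, #27 → r0=27
ADD r2, r0, r0 → r2=27+27=54
After step 3: r2 = 54.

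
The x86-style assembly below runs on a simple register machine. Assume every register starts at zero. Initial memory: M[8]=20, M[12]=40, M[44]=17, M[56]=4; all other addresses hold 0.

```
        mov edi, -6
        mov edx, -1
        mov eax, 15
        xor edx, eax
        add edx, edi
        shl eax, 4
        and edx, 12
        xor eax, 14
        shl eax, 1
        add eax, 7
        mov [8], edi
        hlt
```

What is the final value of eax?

515

mov edi, -6 → edi=-6
mov edx, -1 → edx=-1
mov eax, 15 → eax=15
xor edx, eax → edx=(-1)^15=-16
add edx, edi → edx=(-16)+(-6)=-22
shl eax, 4 → eax=15<<4=240
and edx, 12 → edx=(-22)&12=8
xor eax, 14 → eax=240^14=254
shl eax, 1 → eax=254<<1=508
add eax, 7 → eax=508+7=515
mov [8], edi → M[8]=-6
halt.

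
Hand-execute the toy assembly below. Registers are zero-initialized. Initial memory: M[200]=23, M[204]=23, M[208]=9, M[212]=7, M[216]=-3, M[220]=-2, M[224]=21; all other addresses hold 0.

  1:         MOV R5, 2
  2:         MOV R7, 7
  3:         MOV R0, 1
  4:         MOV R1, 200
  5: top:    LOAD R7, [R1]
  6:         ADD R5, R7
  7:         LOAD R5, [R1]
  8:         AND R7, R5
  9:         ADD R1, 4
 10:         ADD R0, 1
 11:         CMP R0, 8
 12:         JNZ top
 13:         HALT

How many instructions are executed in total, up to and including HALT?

after MOV R5, 2: R5=2
after MOV R7, 7: R7=7
after MOV R0, 1: R0=1
after MOV R1, 200: R1=200
after LOAD R7, [R1]: R7=M[200]=23
after ADD R5, R7: R5=2+23=25
after LOAD R5, [R1]: R5=M[200]=23
after AND R7, R5: R7=23&23=23
after ADD R1, 4: R1=200+4=204
after ADD R0, 1: R0=1+1=2
CMP R0, 8  (cmp 2,8)
JNZ top: taken
after LOAD R7, [R1]: R7=M[204]=23
after ADD R5, R7: R5=23+23=46
after LOAD R5, [R1]: R5=M[204]=23
after AND R7, R5: R7=23&23=23
after ADD R1, 4: R1=204+4=208
after ADD R0, 1: R0=2+1=3
CMP R0, 8  (cmp 3,8)
JNZ top: taken
after LOAD R7, [R1]: R7=M[208]=9
after ADD R5, R7: R5=23+9=32
after LOAD R5, [R1]: R5=M[208]=9
after AND R7, R5: R7=9&9=9
after ADD R1, 4: R1=208+4=212
after ADD R0, 1: R0=3+1=4
CMP R0, 8  (cmp 4,8)
JNZ top: taken
after LOAD R7, [R1]: R7=M[212]=7
after ADD R5, R7: R5=9+7=16
after LOAD R5, [R1]: R5=M[212]=7
after AND R7, R5: R7=7&7=7
after ADD R1, 4: R1=212+4=216
after ADD R0, 1: R0=4+1=5
CMP R0, 8  (cmp 5,8)
JNZ top: taken
after LOAD R7, [R1]: R7=M[216]=-3
after ADD R5, R7: R5=7+(-3)=4
after LOAD R5, [R1]: R5=M[216]=-3
after AND R7, R5: R7=(-3)&(-3)=-3
after ADD R1, 4: R1=216+4=220
after ADD R0, 1: R0=5+1=6
CMP R0, 8  (cmp 6,8)
JNZ top: taken
after LOAD R7, [R1]: R7=M[220]=-2
after ADD R5, R7: R5=(-3)+(-2)=-5
after LOAD R5, [R1]: R5=M[220]=-2
after AND R7, R5: R7=(-2)&(-2)=-2
after ADD R1, 4: R1=220+4=224
after ADD R0, 1: R0=6+1=7
CMP R0, 8  (cmp 7,8)
JNZ top: taken
after LOAD R7, [R1]: R7=M[224]=21
after ADD R5, R7: R5=(-2)+21=19
after LOAD R5, [R1]: R5=M[224]=21
after AND R7, R5: R7=21&21=21
after ADD R1, 4: R1=224+4=228
after ADD R0, 1: R0=7+1=8
CMP R0, 8  (cmp 8,8)
JNZ top: not taken
halt.
Total executed instructions: 61.

61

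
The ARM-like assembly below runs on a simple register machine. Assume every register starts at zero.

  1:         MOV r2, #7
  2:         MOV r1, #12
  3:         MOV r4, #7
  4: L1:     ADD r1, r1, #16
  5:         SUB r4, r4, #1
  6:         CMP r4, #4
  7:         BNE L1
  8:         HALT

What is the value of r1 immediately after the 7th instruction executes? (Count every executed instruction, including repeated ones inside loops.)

after MOV r2, #7: r2=7
after MOV r1, #12: r1=12
after MOV r4, #7: r4=7
after ADD r1, r1, #16: r1=12+16=28
after SUB r4, r4, #1: r4=7-1=6
CMP r4, #4  (cmp 6,4)
BNE L1: taken
After step 7: r1 = 28.

28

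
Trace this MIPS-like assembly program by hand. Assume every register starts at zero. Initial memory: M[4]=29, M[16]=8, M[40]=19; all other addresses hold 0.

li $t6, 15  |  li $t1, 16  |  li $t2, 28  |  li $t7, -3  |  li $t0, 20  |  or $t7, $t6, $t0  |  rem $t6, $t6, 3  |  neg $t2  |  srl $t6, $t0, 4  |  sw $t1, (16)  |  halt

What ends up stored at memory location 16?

li $t6, 15 → $t6=15
li $t1, 16 → $t1=16
li $t2, 28 → $t2=28
li $t7, -3 → $t7=-3
li $t0, 20 → $t0=20
or $t7, $t6, $t0 → $t7=15|20=31
rem $t6, $t6, 3 → $t6=15%3=0
neg $t2 → $t2=-(28)=-28
srl $t6, $t0, 4 → $t6=20>>4=1
sw $t1, (16) → M[16]=16
halt.

16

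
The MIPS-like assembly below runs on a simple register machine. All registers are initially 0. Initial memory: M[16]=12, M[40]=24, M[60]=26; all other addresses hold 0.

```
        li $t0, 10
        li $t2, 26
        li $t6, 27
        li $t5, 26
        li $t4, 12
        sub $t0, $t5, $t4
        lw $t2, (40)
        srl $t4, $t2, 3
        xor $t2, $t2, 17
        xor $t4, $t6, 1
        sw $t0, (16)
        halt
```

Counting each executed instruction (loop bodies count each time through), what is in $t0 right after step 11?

$t0=10
$t2=26
$t6=27
$t5=26
$t4=12
$t0=26-12=14
$t2=M[40]=24
$t4=24>>3=3
$t2=24^17=9
$t4=27^1=26
sw $t0, (16) → M[16]=14
After step 11: $t0 = 14.

14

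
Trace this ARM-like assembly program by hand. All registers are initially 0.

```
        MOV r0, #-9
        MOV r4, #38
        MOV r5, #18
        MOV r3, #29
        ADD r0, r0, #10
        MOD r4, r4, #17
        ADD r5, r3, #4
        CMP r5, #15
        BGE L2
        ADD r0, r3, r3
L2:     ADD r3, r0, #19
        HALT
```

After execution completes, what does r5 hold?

after MOV r0, #-9: r0=-9
after MOV r4, #38: r4=38
after MOV r5, #18: r5=18
after MOV r3, #29: r3=29
after ADD r0, r0, #10: r0=(-9)+10=1
after MOD r4, r4, #17: r4=38%17=4
after ADD r5, r3, #4: r5=29+4=33
CMP r5, #15  (cmp 33,15)
BGE L2: taken
after ADD r3, r0, #19: r3=1+19=20
halt.

33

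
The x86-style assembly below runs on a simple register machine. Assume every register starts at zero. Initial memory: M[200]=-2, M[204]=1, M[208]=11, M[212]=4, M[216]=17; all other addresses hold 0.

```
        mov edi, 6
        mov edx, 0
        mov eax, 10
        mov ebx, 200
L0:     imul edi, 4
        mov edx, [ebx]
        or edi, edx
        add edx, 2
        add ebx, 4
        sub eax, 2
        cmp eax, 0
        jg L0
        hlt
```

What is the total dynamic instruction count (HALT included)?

45

mov edi, 6 → edi=6
mov edx, 0 → edx=0
mov eax, 10 → eax=10
mov ebx, 200 → ebx=200
imul edi, 4 → edi=6*4=24
mov edx, [ebx] → edx=M[200]=-2
or edi, edx → edi=24|(-2)=-2
add edx, 2 → edx=(-2)+2=0
add ebx, 4 → ebx=200+4=204
sub eax, 2 → eax=10-2=8
cmp eax, 0  (cmp 8,0)
jg L0: taken
imul edi, 4 → edi=(-2)*4=-8
mov edx, [ebx] → edx=M[204]=1
or edi, edx → edi=(-8)|1=-7
add edx, 2 → edx=1+2=3
add ebx, 4 → ebx=204+4=208
sub eax, 2 → eax=8-2=6
cmp eax, 0  (cmp 6,0)
jg L0: taken
imul edi, 4 → edi=(-7)*4=-28
mov edx, [ebx] → edx=M[208]=11
or edi, edx → edi=(-28)|11=-17
add edx, 2 → edx=11+2=13
add ebx, 4 → ebx=208+4=212
sub eax, 2 → eax=6-2=4
cmp eax, 0  (cmp 4,0)
jg L0: taken
imul edi, 4 → edi=(-17)*4=-68
mov edx, [ebx] → edx=M[212]=4
or edi, edx → edi=(-68)|4=-68
add edx, 2 → edx=4+2=6
add ebx, 4 → ebx=212+4=216
sub eax, 2 → eax=4-2=2
cmp eax, 0  (cmp 2,0)
jg L0: taken
imul edi, 4 → edi=(-68)*4=-272
mov edx, [ebx] → edx=M[216]=17
or edi, edx → edi=(-272)|17=-271
add edx, 2 → edx=17+2=19
add ebx, 4 → ebx=216+4=220
sub eax, 2 → eax=2-2=0
cmp eax, 0  (cmp 0,0)
jg L0: not taken
halt.
Total executed instructions: 45.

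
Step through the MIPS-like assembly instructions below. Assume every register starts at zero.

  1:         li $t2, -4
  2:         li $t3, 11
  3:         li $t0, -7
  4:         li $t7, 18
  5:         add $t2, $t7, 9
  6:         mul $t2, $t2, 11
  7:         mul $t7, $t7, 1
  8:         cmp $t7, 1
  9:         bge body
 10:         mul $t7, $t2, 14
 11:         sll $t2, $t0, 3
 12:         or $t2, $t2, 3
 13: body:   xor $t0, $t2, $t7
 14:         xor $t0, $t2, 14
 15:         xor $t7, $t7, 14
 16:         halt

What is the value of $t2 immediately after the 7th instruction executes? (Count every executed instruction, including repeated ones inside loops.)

li $t2, -4 → $t2=-4
li $t3, 11 → $t3=11
li $t0, -7 → $t0=-7
li $t7, 18 → $t7=18
add $t2, $t7, 9 → $t2=18+9=27
mul $t2, $t2, 11 → $t2=27*11=297
mul $t7, $t7, 1 → $t7=18*1=18
After step 7: $t2 = 297.

297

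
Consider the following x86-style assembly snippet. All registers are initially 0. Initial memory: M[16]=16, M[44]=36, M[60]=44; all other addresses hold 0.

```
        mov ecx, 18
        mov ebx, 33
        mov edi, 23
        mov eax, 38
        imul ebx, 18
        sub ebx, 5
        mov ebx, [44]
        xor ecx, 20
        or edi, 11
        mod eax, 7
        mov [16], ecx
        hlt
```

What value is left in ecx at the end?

after mov ecx, 18: ecx=18
after mov ebx, 33: ebx=33
after mov edi, 23: edi=23
after mov eax, 38: eax=38
after imul ebx, 18: ebx=33*18=594
after sub ebx, 5: ebx=594-5=589
after mov ebx, [44]: ebx=M[44]=36
after xor ecx, 20: ecx=18^20=6
after or edi, 11: edi=23|11=31
after mod eax, 7: eax=38%7=3
mov [16], ecx → M[16]=6
halt.

6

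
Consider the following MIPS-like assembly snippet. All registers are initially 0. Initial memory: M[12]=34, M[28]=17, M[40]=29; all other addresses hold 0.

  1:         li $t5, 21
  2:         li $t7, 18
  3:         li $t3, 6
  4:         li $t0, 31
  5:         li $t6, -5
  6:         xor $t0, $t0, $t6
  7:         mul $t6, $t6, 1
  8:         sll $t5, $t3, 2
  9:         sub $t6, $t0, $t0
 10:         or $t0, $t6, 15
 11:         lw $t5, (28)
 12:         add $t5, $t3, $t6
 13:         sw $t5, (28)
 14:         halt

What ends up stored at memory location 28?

after li $t5, 21: $t5=21
after li $t7, 18: $t7=18
after li $t3, 6: $t3=6
after li $t0, 31: $t0=31
after li $t6, -5: $t6=-5
after xor $t0, $t0, $t6: $t0=31^(-5)=-28
after mul $t6, $t6, 1: $t6=(-5)*1=-5
after sll $t5, $t3, 2: $t5=6<<2=24
after sub $t6, $t0, $t0: $t6=(-28)-(-28)=0
after or $t0, $t6, 15: $t0=0|15=15
after lw $t5, (28): $t5=M[28]=17
after add $t5, $t3, $t6: $t5=6+0=6
sw $t5, (28) → M[28]=6
halt.

6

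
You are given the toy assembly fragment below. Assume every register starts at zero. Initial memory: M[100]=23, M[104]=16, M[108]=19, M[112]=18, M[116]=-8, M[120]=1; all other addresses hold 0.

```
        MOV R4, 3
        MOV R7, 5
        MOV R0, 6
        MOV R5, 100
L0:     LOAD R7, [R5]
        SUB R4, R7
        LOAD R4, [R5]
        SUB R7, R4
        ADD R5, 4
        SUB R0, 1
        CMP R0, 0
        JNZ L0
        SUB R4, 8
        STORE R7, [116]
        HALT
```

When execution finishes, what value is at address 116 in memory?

R4=3
R7=5
R0=6
R5=100
R7=M[100]=23
R4=3-23=-20
R4=M[100]=23
R7=23-23=0
R5=100+4=104
R0=6-1=5
CMP R0, 0  (cmp 5,0)
JNZ L0: taken
R7=M[104]=16
R4=23-16=7
R4=M[104]=16
R7=16-16=0
R5=104+4=108
R0=5-1=4
CMP R0, 0  (cmp 4,0)
JNZ L0: taken
R7=M[108]=19
R4=16-19=-3
R4=M[108]=19
R7=19-19=0
R5=108+4=112
R0=4-1=3
CMP R0, 0  (cmp 3,0)
JNZ L0: taken
R7=M[112]=18
R4=19-18=1
R4=M[112]=18
R7=18-18=0
R5=112+4=116
R0=3-1=2
CMP R0, 0  (cmp 2,0)
JNZ L0: taken
R7=M[116]=-8
R4=18-(-8)=26
R4=M[116]=-8
R7=(-8)-(-8)=0
R5=116+4=120
R0=2-1=1
CMP R0, 0  (cmp 1,0)
JNZ L0: taken
R7=M[120]=1
R4=(-8)-1=-9
R4=M[120]=1
R7=1-1=0
R5=120+4=124
R0=1-1=0
CMP R0, 0  (cmp 0,0)
JNZ L0: not taken
R4=1-8=-7
STORE R7, [116] → M[116]=0
halt.

0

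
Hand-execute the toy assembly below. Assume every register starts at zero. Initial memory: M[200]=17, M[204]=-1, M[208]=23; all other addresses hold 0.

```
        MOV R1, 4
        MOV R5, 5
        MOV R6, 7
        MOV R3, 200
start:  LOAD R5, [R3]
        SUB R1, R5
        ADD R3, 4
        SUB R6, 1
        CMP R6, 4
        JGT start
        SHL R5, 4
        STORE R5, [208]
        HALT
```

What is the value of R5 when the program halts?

368

MOV R1, 4 → R1=4
MOV R5, 5 → R5=5
MOV R6, 7 → R6=7
MOV R3, 200 → R3=200
LOAD R5, [R3] → R5=M[200]=17
SUB R1, R5 → R1=4-17=-13
ADD R3, 4 → R3=200+4=204
SUB R6, 1 → R6=7-1=6
CMP R6, 4  (cmp 6,4)
JGT start: taken
LOAD R5, [R3] → R5=M[204]=-1
SUB R1, R5 → R1=(-13)-(-1)=-12
ADD R3, 4 → R3=204+4=208
SUB R6, 1 → R6=6-1=5
CMP R6, 4  (cmp 5,4)
JGT start: taken
LOAD R5, [R3] → R5=M[208]=23
SUB R1, R5 → R1=(-12)-23=-35
ADD R3, 4 → R3=208+4=212
SUB R6, 1 → R6=5-1=4
CMP R6, 4  (cmp 4,4)
JGT start: not taken
SHL R5, 4 → R5=23<<4=368
STORE R5, [208] → M[208]=368
halt.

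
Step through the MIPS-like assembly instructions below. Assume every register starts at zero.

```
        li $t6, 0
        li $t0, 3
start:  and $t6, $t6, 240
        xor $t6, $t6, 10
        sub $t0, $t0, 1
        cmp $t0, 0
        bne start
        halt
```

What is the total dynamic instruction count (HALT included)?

after li $t6, 0: $t6=0
after li $t0, 3: $t0=3
after and $t6, $t6, 240: $t6=0&240=0
after xor $t6, $t6, 10: $t6=0^10=10
after sub $t0, $t0, 1: $t0=3-1=2
cmp $t0, 0  (cmp 2,0)
bne start: taken
after and $t6, $t6, 240: $t6=10&240=0
after xor $t6, $t6, 10: $t6=0^10=10
after sub $t0, $t0, 1: $t0=2-1=1
cmp $t0, 0  (cmp 1,0)
bne start: taken
after and $t6, $t6, 240: $t6=10&240=0
after xor $t6, $t6, 10: $t6=0^10=10
after sub $t0, $t0, 1: $t0=1-1=0
cmp $t0, 0  (cmp 0,0)
bne start: not taken
halt.
Total executed instructions: 18.

18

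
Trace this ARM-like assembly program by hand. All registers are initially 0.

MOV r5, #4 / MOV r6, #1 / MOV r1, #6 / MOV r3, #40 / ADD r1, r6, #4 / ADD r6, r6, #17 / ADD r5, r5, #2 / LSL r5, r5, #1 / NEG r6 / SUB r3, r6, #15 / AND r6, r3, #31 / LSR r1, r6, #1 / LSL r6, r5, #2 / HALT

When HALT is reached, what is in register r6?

after MOV r5, #4: r5=4
after MOV r6, #1: r6=1
after MOV r1, #6: r1=6
after MOV r3, #40: r3=40
after ADD r1, r6, #4: r1=1+4=5
after ADD r6, r6, #17: r6=1+17=18
after ADD r5, r5, #2: r5=4+2=6
after LSL r5, r5, #1: r5=6<<1=12
after NEG r6: r6=-(18)=-18
after SUB r3, r6, #15: r3=(-18)-15=-33
after AND r6, r3, #31: r6=(-33)&31=31
after LSR r1, r6, #1: r1=31>>1=15
after LSL r6, r5, #2: r6=12<<2=48
halt.

48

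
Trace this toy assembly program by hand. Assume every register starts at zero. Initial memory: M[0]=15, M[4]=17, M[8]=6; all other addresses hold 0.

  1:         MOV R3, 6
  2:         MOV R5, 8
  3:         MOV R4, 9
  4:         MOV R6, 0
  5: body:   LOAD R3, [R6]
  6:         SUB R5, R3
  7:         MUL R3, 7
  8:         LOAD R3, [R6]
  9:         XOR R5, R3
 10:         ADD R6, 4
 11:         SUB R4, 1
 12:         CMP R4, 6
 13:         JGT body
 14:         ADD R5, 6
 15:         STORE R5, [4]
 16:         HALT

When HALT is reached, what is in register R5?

-18

after MOV R3, 6: R3=6
after MOV R5, 8: R5=8
after MOV R4, 9: R4=9
after MOV R6, 0: R6=0
after LOAD R3, [R6]: R3=M[0]=15
after SUB R5, R3: R5=8-15=-7
after MUL R3, 7: R3=15*7=105
after LOAD R3, [R6]: R3=M[0]=15
after XOR R5, R3: R5=(-7)^15=-10
after ADD R6, 4: R6=0+4=4
after SUB R4, 1: R4=9-1=8
CMP R4, 6  (cmp 8,6)
JGT body: taken
after LOAD R3, [R6]: R3=M[4]=17
after SUB R5, R3: R5=(-10)-17=-27
after MUL R3, 7: R3=17*7=119
after LOAD R3, [R6]: R3=M[4]=17
after XOR R5, R3: R5=(-27)^17=-12
after ADD R6, 4: R6=4+4=8
after SUB R4, 1: R4=8-1=7
CMP R4, 6  (cmp 7,6)
JGT body: taken
after LOAD R3, [R6]: R3=M[8]=6
after SUB R5, R3: R5=(-12)-6=-18
after MUL R3, 7: R3=6*7=42
after LOAD R3, [R6]: R3=M[8]=6
after XOR R5, R3: R5=(-18)^6=-24
after ADD R6, 4: R6=8+4=12
after SUB R4, 1: R4=7-1=6
CMP R4, 6  (cmp 6,6)
JGT body: not taken
after ADD R5, 6: R5=(-24)+6=-18
STORE R5, [4] → M[4]=-18
halt.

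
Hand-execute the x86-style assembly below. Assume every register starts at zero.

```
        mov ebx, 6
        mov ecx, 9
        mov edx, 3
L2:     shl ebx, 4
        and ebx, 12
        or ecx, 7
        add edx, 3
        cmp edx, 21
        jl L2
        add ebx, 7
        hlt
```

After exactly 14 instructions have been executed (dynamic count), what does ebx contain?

ebx=6
ecx=9
edx=3
ebx=6<<4=96
ebx=96&12=0
ecx=9|7=15
edx=3+3=6
cmp edx, 21  (cmp 6,21)
jl L2: taken
ebx=0<<4=0
ebx=0&12=0
ecx=15|7=15
edx=6+3=9
cmp edx, 21  (cmp 9,21)
After step 14: ebx = 0.

0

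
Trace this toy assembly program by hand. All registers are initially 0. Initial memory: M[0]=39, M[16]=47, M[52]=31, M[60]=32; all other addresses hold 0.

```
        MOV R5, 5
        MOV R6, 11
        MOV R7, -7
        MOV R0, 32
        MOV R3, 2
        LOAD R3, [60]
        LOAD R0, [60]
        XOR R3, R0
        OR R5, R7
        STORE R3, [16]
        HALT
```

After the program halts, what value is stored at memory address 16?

0

R5=5
R6=11
R7=-7
R0=32
R3=2
R3=M[60]=32
R0=M[60]=32
R3=32^32=0
R5=5|(-7)=-3
STORE R3, [16] → M[16]=0
halt.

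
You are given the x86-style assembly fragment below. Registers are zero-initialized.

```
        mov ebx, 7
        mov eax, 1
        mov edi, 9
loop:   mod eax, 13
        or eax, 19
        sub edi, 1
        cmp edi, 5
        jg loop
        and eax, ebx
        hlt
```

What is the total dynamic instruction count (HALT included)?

25

mov ebx, 7 → ebx=7
mov eax, 1 → eax=1
mov edi, 9 → edi=9
mod eax, 13 → eax=1%13=1
or eax, 19 → eax=1|19=19
sub edi, 1 → edi=9-1=8
cmp edi, 5  (cmp 8,5)
jg loop: taken
mod eax, 13 → eax=19%13=6
or eax, 19 → eax=6|19=23
sub edi, 1 → edi=8-1=7
cmp edi, 5  (cmp 7,5)
jg loop: taken
mod eax, 13 → eax=23%13=10
or eax, 19 → eax=10|19=27
sub edi, 1 → edi=7-1=6
cmp edi, 5  (cmp 6,5)
jg loop: taken
mod eax, 13 → eax=27%13=1
or eax, 19 → eax=1|19=19
sub edi, 1 → edi=6-1=5
cmp edi, 5  (cmp 5,5)
jg loop: not taken
and eax, ebx → eax=19&7=3
halt.
Total executed instructions: 25.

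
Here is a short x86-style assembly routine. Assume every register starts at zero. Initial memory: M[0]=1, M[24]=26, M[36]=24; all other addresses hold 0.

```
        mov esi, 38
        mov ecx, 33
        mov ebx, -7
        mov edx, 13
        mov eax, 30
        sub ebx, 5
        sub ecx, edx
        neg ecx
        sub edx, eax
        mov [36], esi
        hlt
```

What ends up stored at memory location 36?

esi=38
ecx=33
ebx=-7
edx=13
eax=30
ebx=(-7)-5=-12
ecx=33-13=20
ecx=-(20)=-20
edx=13-30=-17
mov [36], esi → M[36]=38
halt.

38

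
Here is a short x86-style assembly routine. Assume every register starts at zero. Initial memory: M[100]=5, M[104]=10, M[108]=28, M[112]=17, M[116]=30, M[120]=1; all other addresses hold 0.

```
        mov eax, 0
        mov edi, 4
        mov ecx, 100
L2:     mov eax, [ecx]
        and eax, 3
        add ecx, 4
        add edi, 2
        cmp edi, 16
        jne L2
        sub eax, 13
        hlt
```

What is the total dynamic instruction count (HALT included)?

after mov eax, 0: eax=0
after mov edi, 4: edi=4
after mov ecx, 100: ecx=100
after mov eax, [ecx]: eax=M[100]=5
after and eax, 3: eax=5&3=1
after add ecx, 4: ecx=100+4=104
after add edi, 2: edi=4+2=6
cmp edi, 16  (cmp 6,16)
jne L2: taken
after mov eax, [ecx]: eax=M[104]=10
after and eax, 3: eax=10&3=2
after add ecx, 4: ecx=104+4=108
after add edi, 2: edi=6+2=8
cmp edi, 16  (cmp 8,16)
jne L2: taken
after mov eax, [ecx]: eax=M[108]=28
after and eax, 3: eax=28&3=0
after add ecx, 4: ecx=108+4=112
after add edi, 2: edi=8+2=10
cmp edi, 16  (cmp 10,16)
jne L2: taken
after mov eax, [ecx]: eax=M[112]=17
after and eax, 3: eax=17&3=1
after add ecx, 4: ecx=112+4=116
after add edi, 2: edi=10+2=12
cmp edi, 16  (cmp 12,16)
jne L2: taken
after mov eax, [ecx]: eax=M[116]=30
after and eax, 3: eax=30&3=2
after add ecx, 4: ecx=116+4=120
after add edi, 2: edi=12+2=14
cmp edi, 16  (cmp 14,16)
jne L2: taken
after mov eax, [ecx]: eax=M[120]=1
after and eax, 3: eax=1&3=1
after add ecx, 4: ecx=120+4=124
after add edi, 2: edi=14+2=16
cmp edi, 16  (cmp 16,16)
jne L2: not taken
after sub eax, 13: eax=1-13=-12
halt.
Total executed instructions: 41.

41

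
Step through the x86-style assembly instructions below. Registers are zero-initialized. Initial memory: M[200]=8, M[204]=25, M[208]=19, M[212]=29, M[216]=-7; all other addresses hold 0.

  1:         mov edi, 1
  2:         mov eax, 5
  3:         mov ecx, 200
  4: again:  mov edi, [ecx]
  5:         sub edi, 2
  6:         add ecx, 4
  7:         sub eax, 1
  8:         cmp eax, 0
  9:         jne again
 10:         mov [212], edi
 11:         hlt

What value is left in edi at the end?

mov edi, 1 → edi=1
mov eax, 5 → eax=5
mov ecx, 200 → ecx=200
mov edi, [ecx] → edi=M[200]=8
sub edi, 2 → edi=8-2=6
add ecx, 4 → ecx=200+4=204
sub eax, 1 → eax=5-1=4
cmp eax, 0  (cmp 4,0)
jne again: taken
mov edi, [ecx] → edi=M[204]=25
sub edi, 2 → edi=25-2=23
add ecx, 4 → ecx=204+4=208
sub eax, 1 → eax=4-1=3
cmp eax, 0  (cmp 3,0)
jne again: taken
mov edi, [ecx] → edi=M[208]=19
sub edi, 2 → edi=19-2=17
add ecx, 4 → ecx=208+4=212
sub eax, 1 → eax=3-1=2
cmp eax, 0  (cmp 2,0)
jne again: taken
mov edi, [ecx] → edi=M[212]=29
sub edi, 2 → edi=29-2=27
add ecx, 4 → ecx=212+4=216
sub eax, 1 → eax=2-1=1
cmp eax, 0  (cmp 1,0)
jne again: taken
mov edi, [ecx] → edi=M[216]=-7
sub edi, 2 → edi=(-7)-2=-9
add ecx, 4 → ecx=216+4=220
sub eax, 1 → eax=1-1=0
cmp eax, 0  (cmp 0,0)
jne again: not taken
mov [212], edi → M[212]=-9
halt.

-9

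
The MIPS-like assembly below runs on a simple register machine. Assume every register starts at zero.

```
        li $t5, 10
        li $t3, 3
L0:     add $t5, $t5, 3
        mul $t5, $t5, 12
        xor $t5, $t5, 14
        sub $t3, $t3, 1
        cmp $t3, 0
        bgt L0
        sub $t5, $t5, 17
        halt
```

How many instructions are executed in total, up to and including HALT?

22

$t5=10
$t3=3
$t5=10+3=13
$t5=13*12=156
$t5=156^14=146
$t3=3-1=2
cmp $t3, 0  (cmp 2,0)
bgt L0: taken
$t5=146+3=149
$t5=149*12=1788
$t5=1788^14=1778
$t3=2-1=1
cmp $t3, 0  (cmp 1,0)
bgt L0: taken
$t5=1778+3=1781
$t5=1781*12=21372
$t5=21372^14=21362
$t3=1-1=0
cmp $t3, 0  (cmp 0,0)
bgt L0: not taken
$t5=21362-17=21345
halt.
Total executed instructions: 22.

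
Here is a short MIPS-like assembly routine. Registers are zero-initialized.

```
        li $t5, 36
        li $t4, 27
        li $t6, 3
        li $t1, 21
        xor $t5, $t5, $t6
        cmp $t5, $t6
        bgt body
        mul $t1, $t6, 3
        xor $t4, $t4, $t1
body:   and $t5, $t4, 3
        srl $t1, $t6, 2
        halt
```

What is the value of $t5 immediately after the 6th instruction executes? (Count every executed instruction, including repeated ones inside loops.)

39

after li $t5, 36: $t5=36
after li $t4, 27: $t4=27
after li $t6, 3: $t6=3
after li $t1, 21: $t1=21
after xor $t5, $t5, $t6: $t5=36^3=39
cmp $t5, $t6  (cmp 39,3)
After step 6: $t5 = 39.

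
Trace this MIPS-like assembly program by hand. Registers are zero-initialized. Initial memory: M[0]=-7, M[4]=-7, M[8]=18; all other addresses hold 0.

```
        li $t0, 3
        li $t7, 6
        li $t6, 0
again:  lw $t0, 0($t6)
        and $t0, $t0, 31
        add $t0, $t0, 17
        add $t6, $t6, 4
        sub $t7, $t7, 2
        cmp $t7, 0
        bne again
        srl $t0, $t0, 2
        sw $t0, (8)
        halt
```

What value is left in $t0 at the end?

$t0=3
$t7=6
$t6=0
$t0=M[0]=-7
$t0=(-7)&31=25
$t0=25+17=42
$t6=0+4=4
$t7=6-2=4
cmp $t7, 0  (cmp 4,0)
bne again: taken
$t0=M[4]=-7
$t0=(-7)&31=25
$t0=25+17=42
$t6=4+4=8
$t7=4-2=2
cmp $t7, 0  (cmp 2,0)
bne again: taken
$t0=M[8]=18
$t0=18&31=18
$t0=18+17=35
$t6=8+4=12
$t7=2-2=0
cmp $t7, 0  (cmp 0,0)
bne again: not taken
$t0=35>>2=8
sw $t0, (8) → M[8]=8
halt.

8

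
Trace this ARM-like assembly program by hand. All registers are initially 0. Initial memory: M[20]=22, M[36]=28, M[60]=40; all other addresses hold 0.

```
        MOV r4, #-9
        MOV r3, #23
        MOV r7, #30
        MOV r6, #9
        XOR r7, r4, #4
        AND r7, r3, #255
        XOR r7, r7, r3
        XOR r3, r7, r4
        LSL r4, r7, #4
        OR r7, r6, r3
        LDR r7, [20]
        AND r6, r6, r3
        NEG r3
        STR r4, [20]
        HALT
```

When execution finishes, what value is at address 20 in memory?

0

r4=-9
r3=23
r7=30
r6=9
r7=(-9)^4=-13
r7=23&255=23
r7=23^23=0
r3=0^(-9)=-9
r4=0<<4=0
r7=9|(-9)=-1
r7=M[20]=22
r6=9&(-9)=1
r3=-(-9)=9
STR r4, [20] → M[20]=0
halt.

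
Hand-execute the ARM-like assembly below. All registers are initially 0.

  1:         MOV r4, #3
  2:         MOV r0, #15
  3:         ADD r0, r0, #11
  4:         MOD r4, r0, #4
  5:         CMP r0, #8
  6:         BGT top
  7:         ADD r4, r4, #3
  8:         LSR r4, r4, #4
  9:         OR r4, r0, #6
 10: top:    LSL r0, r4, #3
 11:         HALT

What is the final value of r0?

16

after MOV r4, #3: r4=3
after MOV r0, #15: r0=15
after ADD r0, r0, #11: r0=15+11=26
after MOD r4, r0, #4: r4=26%4=2
CMP r0, #8  (cmp 26,8)
BGT top: taken
after LSL r0, r4, #3: r0=2<<3=16
halt.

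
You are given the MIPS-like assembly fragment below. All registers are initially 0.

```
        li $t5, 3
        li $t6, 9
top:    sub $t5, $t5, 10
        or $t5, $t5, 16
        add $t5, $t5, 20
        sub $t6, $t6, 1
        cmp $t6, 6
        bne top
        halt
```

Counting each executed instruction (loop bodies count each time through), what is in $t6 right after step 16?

li $t5, 3 → $t5=3
li $t6, 9 → $t6=9
sub $t5, $t5, 10 → $t5=3-10=-7
or $t5, $t5, 16 → $t5=(-7)|16=-7
add $t5, $t5, 20 → $t5=(-7)+20=13
sub $t6, $t6, 1 → $t6=9-1=8
cmp $t6, 6  (cmp 8,6)
bne top: taken
sub $t5, $t5, 10 → $t5=13-10=3
or $t5, $t5, 16 → $t5=3|16=19
add $t5, $t5, 20 → $t5=19+20=39
sub $t6, $t6, 1 → $t6=8-1=7
cmp $t6, 6  (cmp 7,6)
bne top: taken
sub $t5, $t5, 10 → $t5=39-10=29
or $t5, $t5, 16 → $t5=29|16=29
After step 16: $t6 = 7.

7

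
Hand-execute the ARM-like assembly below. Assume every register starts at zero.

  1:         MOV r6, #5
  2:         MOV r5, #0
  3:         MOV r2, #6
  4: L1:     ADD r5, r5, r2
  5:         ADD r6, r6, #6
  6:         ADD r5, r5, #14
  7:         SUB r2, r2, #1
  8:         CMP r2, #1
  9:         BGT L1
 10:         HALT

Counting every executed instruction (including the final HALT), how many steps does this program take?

34

MOV r6, #5 → r6=5
MOV r5, #0 → r5=0
MOV r2, #6 → r2=6
ADD r5, r5, r2 → r5=0+6=6
ADD r6, r6, #6 → r6=5+6=11
ADD r5, r5, #14 → r5=6+14=20
SUB r2, r2, #1 → r2=6-1=5
CMP r2, #1  (cmp 5,1)
BGT L1: taken
ADD r5, r5, r2 → r5=20+5=25
ADD r6, r6, #6 → r6=11+6=17
ADD r5, r5, #14 → r5=25+14=39
SUB r2, r2, #1 → r2=5-1=4
CMP r2, #1  (cmp 4,1)
BGT L1: taken
ADD r5, r5, r2 → r5=39+4=43
ADD r6, r6, #6 → r6=17+6=23
ADD r5, r5, #14 → r5=43+14=57
SUB r2, r2, #1 → r2=4-1=3
CMP r2, #1  (cmp 3,1)
BGT L1: taken
ADD r5, r5, r2 → r5=57+3=60
ADD r6, r6, #6 → r6=23+6=29
ADD r5, r5, #14 → r5=60+14=74
SUB r2, r2, #1 → r2=3-1=2
CMP r2, #1  (cmp 2,1)
BGT L1: taken
ADD r5, r5, r2 → r5=74+2=76
ADD r6, r6, #6 → r6=29+6=35
ADD r5, r5, #14 → r5=76+14=90
SUB r2, r2, #1 → r2=2-1=1
CMP r2, #1  (cmp 1,1)
BGT L1: not taken
halt.
Total executed instructions: 34.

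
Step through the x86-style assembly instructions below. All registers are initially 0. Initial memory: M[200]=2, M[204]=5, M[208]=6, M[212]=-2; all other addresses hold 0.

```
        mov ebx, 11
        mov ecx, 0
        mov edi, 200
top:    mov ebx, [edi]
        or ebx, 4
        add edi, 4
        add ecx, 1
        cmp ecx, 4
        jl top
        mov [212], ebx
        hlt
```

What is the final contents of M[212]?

-2

mov ebx, 11 → ebx=11
mov ecx, 0 → ecx=0
mov edi, 200 → edi=200
mov ebx, [edi] → ebx=M[200]=2
or ebx, 4 → ebx=2|4=6
add edi, 4 → edi=200+4=204
add ecx, 1 → ecx=0+1=1
cmp ecx, 4  (cmp 1,4)
jl top: taken
mov ebx, [edi] → ebx=M[204]=5
or ebx, 4 → ebx=5|4=5
add edi, 4 → edi=204+4=208
add ecx, 1 → ecx=1+1=2
cmp ecx, 4  (cmp 2,4)
jl top: taken
mov ebx, [edi] → ebx=M[208]=6
or ebx, 4 → ebx=6|4=6
add edi, 4 → edi=208+4=212
add ecx, 1 → ecx=2+1=3
cmp ecx, 4  (cmp 3,4)
jl top: taken
mov ebx, [edi] → ebx=M[212]=-2
or ebx, 4 → ebx=(-2)|4=-2
add edi, 4 → edi=212+4=216
add ecx, 1 → ecx=3+1=4
cmp ecx, 4  (cmp 4,4)
jl top: not taken
mov [212], ebx → M[212]=-2
halt.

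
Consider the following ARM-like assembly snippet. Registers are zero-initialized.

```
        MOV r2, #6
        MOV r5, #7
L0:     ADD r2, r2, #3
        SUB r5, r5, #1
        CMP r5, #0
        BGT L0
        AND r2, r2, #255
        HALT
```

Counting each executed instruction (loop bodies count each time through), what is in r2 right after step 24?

24

after MOV r2, #6: r2=6
after MOV r5, #7: r5=7
after ADD r2, r2, #3: r2=6+3=9
after SUB r5, r5, #1: r5=7-1=6
CMP r5, #0  (cmp 6,0)
BGT L0: taken
after ADD r2, r2, #3: r2=9+3=12
after SUB r5, r5, #1: r5=6-1=5
CMP r5, #0  (cmp 5,0)
BGT L0: taken
after ADD r2, r2, #3: r2=12+3=15
after SUB r5, r5, #1: r5=5-1=4
CMP r5, #0  (cmp 4,0)
BGT L0: taken
after ADD r2, r2, #3: r2=15+3=18
after SUB r5, r5, #1: r5=4-1=3
CMP r5, #0  (cmp 3,0)
BGT L0: taken
after ADD r2, r2, #3: r2=18+3=21
after SUB r5, r5, #1: r5=3-1=2
CMP r5, #0  (cmp 2,0)
BGT L0: taken
after ADD r2, r2, #3: r2=21+3=24
after SUB r5, r5, #1: r5=2-1=1
After step 24: r2 = 24.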